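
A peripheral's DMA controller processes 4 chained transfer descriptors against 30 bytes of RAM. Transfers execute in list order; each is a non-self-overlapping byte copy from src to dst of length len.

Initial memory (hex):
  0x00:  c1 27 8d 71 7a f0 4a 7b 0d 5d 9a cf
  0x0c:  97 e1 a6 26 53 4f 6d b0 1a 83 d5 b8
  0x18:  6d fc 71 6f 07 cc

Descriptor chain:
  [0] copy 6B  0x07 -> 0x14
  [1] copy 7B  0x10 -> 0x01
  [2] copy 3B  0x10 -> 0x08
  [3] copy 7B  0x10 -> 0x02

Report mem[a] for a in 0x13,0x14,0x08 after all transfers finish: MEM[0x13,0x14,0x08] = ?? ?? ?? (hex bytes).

MEM[0x13,0x14,0x08] = b0 7b 5d

#0 dst[0x14+6] := {0x7b,0x0d,0x5d,0x9a,0xcf,0x97}
#1 dst[0x01+7] := {0x53,0x4f,0x6d,0xb0,0x7b,0x0d,0x5d}
#2 dst[0x08+3] := {0x53,0x4f,0x6d}
#3 dst[0x02+7] := {0x53,0x4f,0x6d,0xb0,0x7b,0x0d,0x5d}
query mem[0x13]=0xb0, mem[0x14]=0x7b, mem[0x08]=0x5d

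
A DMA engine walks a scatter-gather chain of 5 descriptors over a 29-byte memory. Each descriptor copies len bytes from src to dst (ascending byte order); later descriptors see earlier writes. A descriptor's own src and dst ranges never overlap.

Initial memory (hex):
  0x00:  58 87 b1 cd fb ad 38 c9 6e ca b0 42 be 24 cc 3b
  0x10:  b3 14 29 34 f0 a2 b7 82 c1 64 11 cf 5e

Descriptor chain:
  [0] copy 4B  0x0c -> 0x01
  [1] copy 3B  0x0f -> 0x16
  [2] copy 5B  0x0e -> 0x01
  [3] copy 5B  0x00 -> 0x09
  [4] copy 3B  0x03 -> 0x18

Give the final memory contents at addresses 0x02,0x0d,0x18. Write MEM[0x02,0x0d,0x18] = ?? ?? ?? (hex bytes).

D0: mem[0x01..0x04] <- [be 24 cc 3b]
D1: mem[0x16..0x18] <- [3b b3 14]
D2: mem[0x01..0x05] <- [cc 3b b3 14 29]
D3: mem[0x09..0x0d] <- [58 cc 3b b3 14]
D4: mem[0x18..0x1a] <- [b3 14 29]
query mem[0x02]=0x3b, mem[0x0d]=0x14, mem[0x18]=0xb3

MEM[0x02,0x0d,0x18] = 3b 14 b3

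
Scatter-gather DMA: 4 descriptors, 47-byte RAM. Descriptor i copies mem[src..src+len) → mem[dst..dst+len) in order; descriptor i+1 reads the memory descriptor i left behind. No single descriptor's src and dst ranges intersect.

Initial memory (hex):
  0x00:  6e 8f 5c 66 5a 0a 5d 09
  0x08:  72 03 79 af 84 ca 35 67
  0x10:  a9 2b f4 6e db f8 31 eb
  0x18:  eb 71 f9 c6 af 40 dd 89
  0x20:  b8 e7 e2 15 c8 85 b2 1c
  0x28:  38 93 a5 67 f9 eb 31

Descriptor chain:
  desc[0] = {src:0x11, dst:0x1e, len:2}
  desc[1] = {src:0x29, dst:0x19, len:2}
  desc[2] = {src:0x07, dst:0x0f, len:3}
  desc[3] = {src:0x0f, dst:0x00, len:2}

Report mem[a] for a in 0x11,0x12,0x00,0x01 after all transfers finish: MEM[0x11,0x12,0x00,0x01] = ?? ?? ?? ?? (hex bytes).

MEM[0x11,0x12,0x00,0x01] = 03 f4 09 72

#0 dst[0x1e+2] := {0x2b,0xf4}
#1 dst[0x19+2] := {0x93,0xa5}
#2 dst[0x0f+3] := {0x09,0x72,0x03}
#3 dst[0x00+2] := {0x09,0x72}
query mem[0x11]=0x03, mem[0x12]=0xf4, mem[0x00]=0x09, mem[0x01]=0x72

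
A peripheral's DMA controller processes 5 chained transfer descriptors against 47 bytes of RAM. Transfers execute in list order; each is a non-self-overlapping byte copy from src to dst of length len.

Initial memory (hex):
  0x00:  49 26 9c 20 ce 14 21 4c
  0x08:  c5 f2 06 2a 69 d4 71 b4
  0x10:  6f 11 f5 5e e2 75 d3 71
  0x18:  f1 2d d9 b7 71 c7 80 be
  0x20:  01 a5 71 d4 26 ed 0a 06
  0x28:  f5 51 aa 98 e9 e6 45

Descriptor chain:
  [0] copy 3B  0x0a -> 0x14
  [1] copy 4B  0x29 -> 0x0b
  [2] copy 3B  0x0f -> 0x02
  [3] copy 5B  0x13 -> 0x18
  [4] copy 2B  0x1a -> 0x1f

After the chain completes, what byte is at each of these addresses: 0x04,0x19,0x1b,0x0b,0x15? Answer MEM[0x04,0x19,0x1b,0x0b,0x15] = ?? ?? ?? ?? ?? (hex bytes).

[0] 0x0a->0x14 len=3 : 06 2a 69
[1] 0x29->0x0b len=4 : 51 aa 98 e9
[2] 0x0f->0x02 len=3 : b4 6f 11
[3] 0x13->0x18 len=5 : 5e 06 2a 69 71
[4] 0x1a->0x1f len=2 : 2a 69
query mem[0x04]=0x11, mem[0x19]=0x06, mem[0x1b]=0x69, mem[0x0b]=0x51, mem[0x15]=0x2a

MEM[0x04,0x19,0x1b,0x0b,0x15] = 11 06 69 51 2a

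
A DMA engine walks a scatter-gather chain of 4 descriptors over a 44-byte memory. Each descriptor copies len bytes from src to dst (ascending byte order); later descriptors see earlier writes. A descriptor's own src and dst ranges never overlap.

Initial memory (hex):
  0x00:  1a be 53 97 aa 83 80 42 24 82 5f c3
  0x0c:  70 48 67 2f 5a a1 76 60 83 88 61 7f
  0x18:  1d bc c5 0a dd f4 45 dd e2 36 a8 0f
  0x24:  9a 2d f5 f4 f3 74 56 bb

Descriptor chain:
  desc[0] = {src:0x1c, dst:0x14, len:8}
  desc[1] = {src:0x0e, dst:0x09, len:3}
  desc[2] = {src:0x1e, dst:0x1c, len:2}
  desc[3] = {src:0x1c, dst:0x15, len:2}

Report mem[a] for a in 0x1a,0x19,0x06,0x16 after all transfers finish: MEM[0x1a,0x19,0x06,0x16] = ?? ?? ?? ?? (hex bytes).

D0: mem[0x14..0x1b] <- [dd f4 45 dd e2 36 a8 0f]
D1: mem[0x09..0x0b] <- [67 2f 5a]
D2: mem[0x1c..0x1d] <- [45 dd]
D3: mem[0x15..0x16] <- [45 dd]
query mem[0x1a]=0xa8, mem[0x19]=0x36, mem[0x06]=0x80, mem[0x16]=0xdd

MEM[0x1a,0x19,0x06,0x16] = a8 36 80 dd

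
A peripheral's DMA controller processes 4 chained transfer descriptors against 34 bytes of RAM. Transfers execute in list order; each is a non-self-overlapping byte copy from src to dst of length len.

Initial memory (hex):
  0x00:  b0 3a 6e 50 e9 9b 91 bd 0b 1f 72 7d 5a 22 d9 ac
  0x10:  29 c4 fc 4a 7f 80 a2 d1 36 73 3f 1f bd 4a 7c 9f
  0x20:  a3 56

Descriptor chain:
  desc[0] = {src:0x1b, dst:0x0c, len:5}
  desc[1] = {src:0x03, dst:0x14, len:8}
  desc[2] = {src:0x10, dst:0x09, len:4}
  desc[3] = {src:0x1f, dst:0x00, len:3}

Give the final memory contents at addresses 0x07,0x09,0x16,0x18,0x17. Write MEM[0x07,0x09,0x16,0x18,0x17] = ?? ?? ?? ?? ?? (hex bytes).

MEM[0x07,0x09,0x16,0x18,0x17] = bd 9f 9b bd 91

D0: mem[0x0c..0x10] <- [1f bd 4a 7c 9f]
D1: mem[0x14..0x1b] <- [50 e9 9b 91 bd 0b 1f 72]
D2: mem[0x09..0x0c] <- [9f c4 fc 4a]
D3: mem[0x00..0x02] <- [9f a3 56]
query mem[0x07]=0xbd, mem[0x09]=0x9f, mem[0x16]=0x9b, mem[0x18]=0xbd, mem[0x17]=0x91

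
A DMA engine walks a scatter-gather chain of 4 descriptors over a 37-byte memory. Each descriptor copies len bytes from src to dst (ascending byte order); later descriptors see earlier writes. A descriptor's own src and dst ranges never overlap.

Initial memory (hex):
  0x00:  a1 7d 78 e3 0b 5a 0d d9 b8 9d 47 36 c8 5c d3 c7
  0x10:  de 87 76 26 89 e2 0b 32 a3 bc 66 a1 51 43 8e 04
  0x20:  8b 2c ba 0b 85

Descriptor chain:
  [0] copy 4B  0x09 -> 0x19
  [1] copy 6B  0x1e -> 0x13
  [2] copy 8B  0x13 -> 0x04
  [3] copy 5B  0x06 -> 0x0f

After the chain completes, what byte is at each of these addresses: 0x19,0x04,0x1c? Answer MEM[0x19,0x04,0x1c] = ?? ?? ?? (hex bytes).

MEM[0x19,0x04,0x1c] = 9d 8e c8

D0: mem[0x19..0x1c] <- [9d 47 36 c8]
D1: mem[0x13..0x18] <- [8e 04 8b 2c ba 0b]
D2: mem[0x04..0x0b] <- [8e 04 8b 2c ba 0b 9d 47]
D3: mem[0x0f..0x13] <- [8b 2c ba 0b 9d]
query mem[0x19]=0x9d, mem[0x04]=0x8e, mem[0x1c]=0xc8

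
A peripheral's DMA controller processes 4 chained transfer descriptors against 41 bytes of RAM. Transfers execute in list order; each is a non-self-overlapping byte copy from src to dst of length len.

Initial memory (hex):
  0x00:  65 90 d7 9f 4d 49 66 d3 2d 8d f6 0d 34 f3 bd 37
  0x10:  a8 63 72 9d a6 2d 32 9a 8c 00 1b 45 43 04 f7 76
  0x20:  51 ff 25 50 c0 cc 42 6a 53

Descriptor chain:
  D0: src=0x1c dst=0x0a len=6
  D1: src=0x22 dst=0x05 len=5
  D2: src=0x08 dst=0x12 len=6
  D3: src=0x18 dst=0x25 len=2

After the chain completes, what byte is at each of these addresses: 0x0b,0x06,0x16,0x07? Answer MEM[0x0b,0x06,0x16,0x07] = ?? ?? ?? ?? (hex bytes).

[0] 0x1c->0x0a len=6 : 43 04 f7 76 51 ff
[1] 0x22->0x05 len=5 : 25 50 c0 cc 42
[2] 0x08->0x12 len=6 : cc 42 43 04 f7 76
[3] 0x18->0x25 len=2 : 8c 00
query mem[0x0b]=0x04, mem[0x06]=0x50, mem[0x16]=0xf7, mem[0x07]=0xc0

MEM[0x0b,0x06,0x16,0x07] = 04 50 f7 c0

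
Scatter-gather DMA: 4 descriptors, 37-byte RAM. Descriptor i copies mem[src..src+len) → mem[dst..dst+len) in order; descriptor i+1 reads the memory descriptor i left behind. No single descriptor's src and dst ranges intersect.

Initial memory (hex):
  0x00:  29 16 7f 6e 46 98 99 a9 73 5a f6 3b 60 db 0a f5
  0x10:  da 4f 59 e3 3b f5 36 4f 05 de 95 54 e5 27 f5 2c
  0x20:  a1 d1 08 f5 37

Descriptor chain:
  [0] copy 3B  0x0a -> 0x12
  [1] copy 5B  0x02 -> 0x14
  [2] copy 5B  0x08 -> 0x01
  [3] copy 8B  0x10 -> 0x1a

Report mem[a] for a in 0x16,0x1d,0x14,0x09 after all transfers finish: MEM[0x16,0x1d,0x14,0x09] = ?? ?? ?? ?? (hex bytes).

D0: mem[0x12..0x14] <- [f6 3b 60]
D1: mem[0x14..0x18] <- [7f 6e 46 98 99]
D2: mem[0x01..0x05] <- [73 5a f6 3b 60]
D3: mem[0x1a..0x21] <- [da 4f f6 3b 7f 6e 46 98]
query mem[0x16]=0x46, mem[0x1d]=0x3b, mem[0x14]=0x7f, mem[0x09]=0x5a

MEM[0x16,0x1d,0x14,0x09] = 46 3b 7f 5a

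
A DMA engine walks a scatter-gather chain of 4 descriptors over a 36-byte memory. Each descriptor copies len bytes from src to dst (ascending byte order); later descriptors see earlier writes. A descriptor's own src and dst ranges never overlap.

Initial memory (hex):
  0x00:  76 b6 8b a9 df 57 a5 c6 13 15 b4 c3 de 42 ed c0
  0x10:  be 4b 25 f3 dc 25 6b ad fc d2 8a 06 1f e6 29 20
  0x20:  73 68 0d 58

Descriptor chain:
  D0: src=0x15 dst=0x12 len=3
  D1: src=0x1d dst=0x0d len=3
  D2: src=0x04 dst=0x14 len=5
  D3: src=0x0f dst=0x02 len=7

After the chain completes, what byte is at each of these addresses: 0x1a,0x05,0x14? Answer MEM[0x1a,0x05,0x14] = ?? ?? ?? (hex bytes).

[0] 0x15->0x12 len=3 : 25 6b ad
[1] 0x1d->0x0d len=3 : e6 29 20
[2] 0x04->0x14 len=5 : df 57 a5 c6 13
[3] 0x0f->0x02 len=7 : 20 be 4b 25 6b df 57
query mem[0x1a]=0x8a, mem[0x05]=0x25, mem[0x14]=0xdf

MEM[0x1a,0x05,0x14] = 8a 25 df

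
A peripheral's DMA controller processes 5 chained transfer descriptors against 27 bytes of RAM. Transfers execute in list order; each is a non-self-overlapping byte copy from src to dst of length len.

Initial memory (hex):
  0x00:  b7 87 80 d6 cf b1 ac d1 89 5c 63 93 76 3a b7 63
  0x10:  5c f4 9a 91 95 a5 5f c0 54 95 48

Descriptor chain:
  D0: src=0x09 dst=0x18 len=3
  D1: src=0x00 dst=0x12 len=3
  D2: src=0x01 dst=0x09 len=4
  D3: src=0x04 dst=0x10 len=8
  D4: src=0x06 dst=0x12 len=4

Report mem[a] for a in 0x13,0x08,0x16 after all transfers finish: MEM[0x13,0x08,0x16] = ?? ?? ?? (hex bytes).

MEM[0x13,0x08,0x16] = d1 89 80

  after D0: wrote 3B at 0x18 = 5c6393
  after D1: wrote 3B at 0x12 = b78780
  after D2: wrote 4B at 0x09 = 8780d6cf
  after D3: wrote 8B at 0x10 = cfb1acd1898780d6
  after D4: wrote 4B at 0x12 = acd18987
query mem[0x13]=0xd1, mem[0x08]=0x89, mem[0x16]=0x80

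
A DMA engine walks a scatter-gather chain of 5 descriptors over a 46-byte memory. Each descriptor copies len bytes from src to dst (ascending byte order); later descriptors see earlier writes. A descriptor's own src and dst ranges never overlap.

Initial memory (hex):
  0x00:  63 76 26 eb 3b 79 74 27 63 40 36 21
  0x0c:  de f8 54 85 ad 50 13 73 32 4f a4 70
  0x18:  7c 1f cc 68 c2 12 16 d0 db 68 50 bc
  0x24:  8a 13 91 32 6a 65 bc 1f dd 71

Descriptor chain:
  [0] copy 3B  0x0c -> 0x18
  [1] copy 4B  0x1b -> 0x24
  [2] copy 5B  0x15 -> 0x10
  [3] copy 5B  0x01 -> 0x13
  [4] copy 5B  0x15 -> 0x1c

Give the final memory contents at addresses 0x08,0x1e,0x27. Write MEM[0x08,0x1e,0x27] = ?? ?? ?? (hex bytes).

MEM[0x08,0x1e,0x27] = 63 79 16

[0] 0x0c->0x18 len=3 : de f8 54
[1] 0x1b->0x24 len=4 : 68 c2 12 16
[2] 0x15->0x10 len=5 : 4f a4 70 de f8
[3] 0x01->0x13 len=5 : 76 26 eb 3b 79
[4] 0x15->0x1c len=5 : eb 3b 79 de f8
query mem[0x08]=0x63, mem[0x1e]=0x79, mem[0x27]=0x16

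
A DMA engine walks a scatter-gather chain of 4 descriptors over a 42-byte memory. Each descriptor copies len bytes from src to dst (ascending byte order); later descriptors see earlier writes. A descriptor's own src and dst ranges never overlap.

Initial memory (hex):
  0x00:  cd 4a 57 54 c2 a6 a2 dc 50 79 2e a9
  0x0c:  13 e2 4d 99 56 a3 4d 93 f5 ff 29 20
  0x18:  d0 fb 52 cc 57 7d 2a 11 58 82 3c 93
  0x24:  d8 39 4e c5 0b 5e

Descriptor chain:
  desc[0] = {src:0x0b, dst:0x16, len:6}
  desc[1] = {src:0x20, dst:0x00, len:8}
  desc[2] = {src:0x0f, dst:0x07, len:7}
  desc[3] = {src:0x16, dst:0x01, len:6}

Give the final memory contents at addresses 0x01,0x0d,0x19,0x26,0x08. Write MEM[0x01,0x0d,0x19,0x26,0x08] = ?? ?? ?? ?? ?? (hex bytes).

MEM[0x01,0x0d,0x19,0x26,0x08] = a9 ff 4d 4e 56

D0: mem[0x16..0x1b] <- [a9 13 e2 4d 99 56]
D1: mem[0x00..0x07] <- [58 82 3c 93 d8 39 4e c5]
D2: mem[0x07..0x0d] <- [99 56 a3 4d 93 f5 ff]
D3: mem[0x01..0x06] <- [a9 13 e2 4d 99 56]
query mem[0x01]=0xa9, mem[0x0d]=0xff, mem[0x19]=0x4d, mem[0x26]=0x4e, mem[0x08]=0x56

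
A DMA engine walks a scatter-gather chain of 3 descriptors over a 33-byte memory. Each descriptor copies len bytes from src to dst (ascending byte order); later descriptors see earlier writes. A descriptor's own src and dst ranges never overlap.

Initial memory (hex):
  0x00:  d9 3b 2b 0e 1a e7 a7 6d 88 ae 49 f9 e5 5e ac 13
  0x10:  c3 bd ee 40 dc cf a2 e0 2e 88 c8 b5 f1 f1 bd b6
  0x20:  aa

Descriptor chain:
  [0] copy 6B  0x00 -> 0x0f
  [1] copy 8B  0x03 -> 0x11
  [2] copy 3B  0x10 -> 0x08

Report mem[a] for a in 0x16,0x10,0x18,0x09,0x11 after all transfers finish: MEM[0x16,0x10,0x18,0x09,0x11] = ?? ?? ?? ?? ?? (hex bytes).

MEM[0x16,0x10,0x18,0x09,0x11] = 88 3b 49 0e 0e

#0 dst[0x0f+6] := {0xd9,0x3b,0x2b,0x0e,0x1a,0xe7}
#1 dst[0x11+8] := {0x0e,0x1a,0xe7,0xa7,0x6d,0x88,0xae,0x49}
#2 dst[0x08+3] := {0x3b,0x0e,0x1a}
query mem[0x16]=0x88, mem[0x10]=0x3b, mem[0x18]=0x49, mem[0x09]=0x0e, mem[0x11]=0x0e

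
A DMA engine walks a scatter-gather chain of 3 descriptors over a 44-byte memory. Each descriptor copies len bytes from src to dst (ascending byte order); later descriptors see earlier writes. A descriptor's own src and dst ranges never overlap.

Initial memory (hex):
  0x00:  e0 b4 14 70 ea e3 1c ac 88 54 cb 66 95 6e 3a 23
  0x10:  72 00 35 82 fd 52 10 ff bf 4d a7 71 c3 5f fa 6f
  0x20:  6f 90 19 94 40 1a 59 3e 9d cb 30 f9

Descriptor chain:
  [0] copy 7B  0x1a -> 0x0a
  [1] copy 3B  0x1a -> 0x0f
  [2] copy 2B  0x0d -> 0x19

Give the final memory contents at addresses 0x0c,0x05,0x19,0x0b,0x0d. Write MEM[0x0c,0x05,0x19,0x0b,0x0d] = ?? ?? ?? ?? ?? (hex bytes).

D0: mem[0x0a..0x10] <- [a7 71 c3 5f fa 6f 6f]
D1: mem[0x0f..0x11] <- [a7 71 c3]
D2: mem[0x19..0x1a] <- [5f fa]
query mem[0x0c]=0xc3, mem[0x05]=0xe3, mem[0x19]=0x5f, mem[0x0b]=0x71, mem[0x0d]=0x5f

MEM[0x0c,0x05,0x19,0x0b,0x0d] = c3 e3 5f 71 5f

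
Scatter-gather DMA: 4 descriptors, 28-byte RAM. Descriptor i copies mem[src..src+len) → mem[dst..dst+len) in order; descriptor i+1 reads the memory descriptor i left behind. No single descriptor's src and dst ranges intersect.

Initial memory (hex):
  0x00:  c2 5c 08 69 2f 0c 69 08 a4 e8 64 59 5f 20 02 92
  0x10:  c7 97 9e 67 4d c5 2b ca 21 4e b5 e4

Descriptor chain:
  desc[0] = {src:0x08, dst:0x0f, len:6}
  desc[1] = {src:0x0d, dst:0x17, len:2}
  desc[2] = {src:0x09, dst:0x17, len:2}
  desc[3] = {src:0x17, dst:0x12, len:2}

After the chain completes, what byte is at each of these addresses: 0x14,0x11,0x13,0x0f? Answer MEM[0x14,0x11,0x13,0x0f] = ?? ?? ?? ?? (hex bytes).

[0] 0x08->0x0f len=6 : a4 e8 64 59 5f 20
[1] 0x0d->0x17 len=2 : 20 02
[2] 0x09->0x17 len=2 : e8 64
[3] 0x17->0x12 len=2 : e8 64
query mem[0x14]=0x20, mem[0x11]=0x64, mem[0x13]=0x64, mem[0x0f]=0xa4

MEM[0x14,0x11,0x13,0x0f] = 20 64 64 a4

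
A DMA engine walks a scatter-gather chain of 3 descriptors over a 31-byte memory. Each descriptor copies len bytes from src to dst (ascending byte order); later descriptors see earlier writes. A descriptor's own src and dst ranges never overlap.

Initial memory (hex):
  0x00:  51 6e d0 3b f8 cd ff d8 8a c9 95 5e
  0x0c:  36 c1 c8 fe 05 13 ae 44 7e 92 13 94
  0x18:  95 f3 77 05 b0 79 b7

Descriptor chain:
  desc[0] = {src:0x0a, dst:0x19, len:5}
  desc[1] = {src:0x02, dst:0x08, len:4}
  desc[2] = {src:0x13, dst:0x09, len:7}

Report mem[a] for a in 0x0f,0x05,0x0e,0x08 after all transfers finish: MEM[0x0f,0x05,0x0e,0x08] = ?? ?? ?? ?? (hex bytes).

[0] 0x0a->0x19 len=5 : 95 5e 36 c1 c8
[1] 0x02->0x08 len=4 : d0 3b f8 cd
[2] 0x13->0x09 len=7 : 44 7e 92 13 94 95 95
query mem[0x0f]=0x95, mem[0x05]=0xcd, mem[0x0e]=0x95, mem[0x08]=0xd0

MEM[0x0f,0x05,0x0e,0x08] = 95 cd 95 d0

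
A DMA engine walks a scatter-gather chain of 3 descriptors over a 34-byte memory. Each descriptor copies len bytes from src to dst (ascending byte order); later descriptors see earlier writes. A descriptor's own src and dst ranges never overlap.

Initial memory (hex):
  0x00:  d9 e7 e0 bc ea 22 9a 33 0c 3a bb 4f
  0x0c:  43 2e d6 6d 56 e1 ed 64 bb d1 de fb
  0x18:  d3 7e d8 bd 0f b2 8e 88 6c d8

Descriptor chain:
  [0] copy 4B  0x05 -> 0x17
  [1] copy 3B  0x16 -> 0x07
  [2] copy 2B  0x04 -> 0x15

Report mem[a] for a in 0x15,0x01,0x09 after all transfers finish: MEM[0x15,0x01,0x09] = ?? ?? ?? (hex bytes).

MEM[0x15,0x01,0x09] = ea e7 9a

D0: mem[0x17..0x1a] <- [22 9a 33 0c]
D1: mem[0x07..0x09] <- [de 22 9a]
D2: mem[0x15..0x16] <- [ea 22]
query mem[0x15]=0xea, mem[0x01]=0xe7, mem[0x09]=0x9a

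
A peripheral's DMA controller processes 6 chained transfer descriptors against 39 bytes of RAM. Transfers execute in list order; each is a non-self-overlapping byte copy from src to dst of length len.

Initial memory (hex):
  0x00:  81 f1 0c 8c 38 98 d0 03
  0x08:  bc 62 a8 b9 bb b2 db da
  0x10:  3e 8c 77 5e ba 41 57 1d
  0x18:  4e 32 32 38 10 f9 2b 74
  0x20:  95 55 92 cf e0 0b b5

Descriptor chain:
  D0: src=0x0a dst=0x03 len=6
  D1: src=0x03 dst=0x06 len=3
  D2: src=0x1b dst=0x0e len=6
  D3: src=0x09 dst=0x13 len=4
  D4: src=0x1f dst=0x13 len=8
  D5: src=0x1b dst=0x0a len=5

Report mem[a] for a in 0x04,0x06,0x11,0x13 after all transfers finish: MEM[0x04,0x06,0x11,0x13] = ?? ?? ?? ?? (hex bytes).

MEM[0x04,0x06,0x11,0x13] = b9 a8 2b 74

D0: mem[0x03..0x08] <- [a8 b9 bb b2 db da]
D1: mem[0x06..0x08] <- [a8 b9 bb]
D2: mem[0x0e..0x13] <- [38 10 f9 2b 74 95]
D3: mem[0x13..0x16] <- [62 a8 b9 bb]
D4: mem[0x13..0x1a] <- [74 95 55 92 cf e0 0b b5]
D5: mem[0x0a..0x0e] <- [38 10 f9 2b 74]
query mem[0x04]=0xb9, mem[0x06]=0xa8, mem[0x11]=0x2b, mem[0x13]=0x74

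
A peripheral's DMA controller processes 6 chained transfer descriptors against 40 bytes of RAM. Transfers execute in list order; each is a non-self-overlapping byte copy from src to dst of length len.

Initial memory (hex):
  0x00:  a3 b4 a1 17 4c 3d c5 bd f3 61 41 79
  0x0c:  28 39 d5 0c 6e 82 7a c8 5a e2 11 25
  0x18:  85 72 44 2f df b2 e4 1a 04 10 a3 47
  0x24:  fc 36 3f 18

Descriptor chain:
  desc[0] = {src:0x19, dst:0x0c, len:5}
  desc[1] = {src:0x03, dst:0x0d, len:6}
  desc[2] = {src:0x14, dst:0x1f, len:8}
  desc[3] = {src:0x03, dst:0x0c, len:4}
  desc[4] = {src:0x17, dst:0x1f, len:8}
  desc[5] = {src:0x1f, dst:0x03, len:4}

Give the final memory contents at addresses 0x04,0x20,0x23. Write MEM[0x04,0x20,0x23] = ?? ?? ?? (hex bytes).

#0 dst[0x0c+5] := {0x72,0x44,0x2f,0xdf,0xb2}
#1 dst[0x0d+6] := {0x17,0x4c,0x3d,0xc5,0xbd,0xf3}
#2 dst[0x1f+8] := {0x5a,0xe2,0x11,0x25,0x85,0x72,0x44,0x2f}
#3 dst[0x0c+4] := {0x17,0x4c,0x3d,0xc5}
#4 dst[0x1f+8] := {0x25,0x85,0x72,0x44,0x2f,0xdf,0xb2,0xe4}
#5 dst[0x03+4] := {0x25,0x85,0x72,0x44}
query mem[0x04]=0x85, mem[0x20]=0x85, mem[0x23]=0x2f

MEM[0x04,0x20,0x23] = 85 85 2f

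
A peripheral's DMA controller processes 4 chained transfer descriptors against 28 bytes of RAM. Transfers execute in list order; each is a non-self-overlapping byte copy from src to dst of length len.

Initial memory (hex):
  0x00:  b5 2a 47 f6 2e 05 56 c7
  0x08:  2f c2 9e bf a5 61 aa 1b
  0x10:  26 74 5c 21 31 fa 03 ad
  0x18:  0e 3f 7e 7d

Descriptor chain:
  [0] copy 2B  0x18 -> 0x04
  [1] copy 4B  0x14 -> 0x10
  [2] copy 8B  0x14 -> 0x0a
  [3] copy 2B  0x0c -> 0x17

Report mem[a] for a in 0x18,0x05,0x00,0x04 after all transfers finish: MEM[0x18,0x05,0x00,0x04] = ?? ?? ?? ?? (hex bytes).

#0 dst[0x04+2] := {0x0e,0x3f}
#1 dst[0x10+4] := {0x31,0xfa,0x03,0xad}
#2 dst[0x0a+8] := {0x31,0xfa,0x03,0xad,0x0e,0x3f,0x7e,0x7d}
#3 dst[0x17+2] := {0x03,0xad}
query mem[0x18]=0xad, mem[0x05]=0x3f, mem[0x00]=0xb5, mem[0x04]=0x0e

MEM[0x18,0x05,0x00,0x04] = ad 3f b5 0e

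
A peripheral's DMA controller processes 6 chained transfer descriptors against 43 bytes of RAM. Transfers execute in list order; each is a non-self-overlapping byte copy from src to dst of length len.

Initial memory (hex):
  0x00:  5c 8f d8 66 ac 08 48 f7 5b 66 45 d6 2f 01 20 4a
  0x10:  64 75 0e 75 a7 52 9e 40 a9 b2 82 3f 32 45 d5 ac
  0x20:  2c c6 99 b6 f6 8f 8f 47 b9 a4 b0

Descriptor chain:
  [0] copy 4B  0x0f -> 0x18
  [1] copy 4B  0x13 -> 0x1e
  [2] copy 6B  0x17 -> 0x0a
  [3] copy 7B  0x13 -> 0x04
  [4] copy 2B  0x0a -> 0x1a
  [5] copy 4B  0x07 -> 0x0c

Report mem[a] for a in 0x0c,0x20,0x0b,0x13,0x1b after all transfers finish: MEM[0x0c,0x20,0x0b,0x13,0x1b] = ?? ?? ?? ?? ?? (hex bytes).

MEM[0x0c,0x20,0x0b,0x13,0x1b] = 9e 52 4a 75 4a

#0 dst[0x18+4] := {0x4a,0x64,0x75,0x0e}
#1 dst[0x1e+4] := {0x75,0xa7,0x52,0x9e}
#2 dst[0x0a+6] := {0x40,0x4a,0x64,0x75,0x0e,0x32}
#3 dst[0x04+7] := {0x75,0xa7,0x52,0x9e,0x40,0x4a,0x64}
#4 dst[0x1a+2] := {0x64,0x4a}
#5 dst[0x0c+4] := {0x9e,0x40,0x4a,0x64}
query mem[0x0c]=0x9e, mem[0x20]=0x52, mem[0x0b]=0x4a, mem[0x13]=0x75, mem[0x1b]=0x4a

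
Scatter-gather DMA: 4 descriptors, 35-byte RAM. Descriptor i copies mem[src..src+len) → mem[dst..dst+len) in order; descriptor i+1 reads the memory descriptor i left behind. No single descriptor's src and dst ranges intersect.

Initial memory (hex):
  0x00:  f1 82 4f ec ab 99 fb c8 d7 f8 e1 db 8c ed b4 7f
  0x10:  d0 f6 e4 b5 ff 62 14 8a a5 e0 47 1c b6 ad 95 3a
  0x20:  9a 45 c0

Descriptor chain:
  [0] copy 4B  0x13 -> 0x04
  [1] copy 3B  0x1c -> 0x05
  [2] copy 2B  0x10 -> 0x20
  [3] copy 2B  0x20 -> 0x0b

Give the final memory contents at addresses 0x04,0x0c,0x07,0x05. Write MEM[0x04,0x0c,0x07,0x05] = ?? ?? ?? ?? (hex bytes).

MEM[0x04,0x0c,0x07,0x05] = b5 f6 95 b6

D0: mem[0x04..0x07] <- [b5 ff 62 14]
D1: mem[0x05..0x07] <- [b6 ad 95]
D2: mem[0x20..0x21] <- [d0 f6]
D3: mem[0x0b..0x0c] <- [d0 f6]
query mem[0x04]=0xb5, mem[0x0c]=0xf6, mem[0x07]=0x95, mem[0x05]=0xb6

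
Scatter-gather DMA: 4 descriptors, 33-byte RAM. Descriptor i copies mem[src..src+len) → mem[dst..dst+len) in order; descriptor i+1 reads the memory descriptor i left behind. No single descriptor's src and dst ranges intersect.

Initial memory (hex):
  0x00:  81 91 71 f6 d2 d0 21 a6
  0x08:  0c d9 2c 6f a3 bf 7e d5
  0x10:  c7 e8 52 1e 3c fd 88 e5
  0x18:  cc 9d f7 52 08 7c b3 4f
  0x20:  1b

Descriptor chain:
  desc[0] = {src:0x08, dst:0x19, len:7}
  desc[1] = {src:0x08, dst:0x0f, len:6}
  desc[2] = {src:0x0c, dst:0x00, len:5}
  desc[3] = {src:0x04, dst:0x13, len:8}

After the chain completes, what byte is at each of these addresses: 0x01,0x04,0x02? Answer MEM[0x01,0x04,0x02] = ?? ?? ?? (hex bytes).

  after D0: wrote 7B at 0x19 = 0cd92c6fa3bf7e
  after D1: wrote 6B at 0x0f = 0cd92c6fa3bf
  after D2: wrote 5B at 0x00 = a3bf7e0cd9
  after D3: wrote 8B at 0x13 = d9d021a60cd92c6f
query mem[0x01]=0xbf, mem[0x04]=0xd9, mem[0x02]=0x7e

MEM[0x01,0x04,0x02] = bf d9 7e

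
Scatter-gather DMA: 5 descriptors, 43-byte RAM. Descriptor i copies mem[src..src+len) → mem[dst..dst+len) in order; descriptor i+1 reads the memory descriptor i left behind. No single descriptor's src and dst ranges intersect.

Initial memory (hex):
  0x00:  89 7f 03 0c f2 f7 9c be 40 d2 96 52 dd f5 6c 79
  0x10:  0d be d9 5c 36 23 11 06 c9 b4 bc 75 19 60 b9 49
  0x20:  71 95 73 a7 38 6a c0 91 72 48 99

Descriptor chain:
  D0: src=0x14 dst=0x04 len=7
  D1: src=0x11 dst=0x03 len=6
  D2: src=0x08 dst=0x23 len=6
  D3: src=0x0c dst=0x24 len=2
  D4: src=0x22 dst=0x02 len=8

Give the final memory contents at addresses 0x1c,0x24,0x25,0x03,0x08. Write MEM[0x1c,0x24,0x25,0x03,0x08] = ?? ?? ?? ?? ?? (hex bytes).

[0] 0x14->0x04 len=7 : 36 23 11 06 c9 b4 bc
[1] 0x11->0x03 len=6 : be d9 5c 36 23 11
[2] 0x08->0x23 len=6 : 11 b4 bc 52 dd f5
[3] 0x0c->0x24 len=2 : dd f5
[4] 0x22->0x02 len=8 : 73 11 dd f5 52 dd f5 48
query mem[0x1c]=0x19, mem[0x24]=0xdd, mem[0x25]=0xf5, mem[0x03]=0x11, mem[0x08]=0xf5

MEM[0x1c,0x24,0x25,0x03,0x08] = 19 dd f5 11 f5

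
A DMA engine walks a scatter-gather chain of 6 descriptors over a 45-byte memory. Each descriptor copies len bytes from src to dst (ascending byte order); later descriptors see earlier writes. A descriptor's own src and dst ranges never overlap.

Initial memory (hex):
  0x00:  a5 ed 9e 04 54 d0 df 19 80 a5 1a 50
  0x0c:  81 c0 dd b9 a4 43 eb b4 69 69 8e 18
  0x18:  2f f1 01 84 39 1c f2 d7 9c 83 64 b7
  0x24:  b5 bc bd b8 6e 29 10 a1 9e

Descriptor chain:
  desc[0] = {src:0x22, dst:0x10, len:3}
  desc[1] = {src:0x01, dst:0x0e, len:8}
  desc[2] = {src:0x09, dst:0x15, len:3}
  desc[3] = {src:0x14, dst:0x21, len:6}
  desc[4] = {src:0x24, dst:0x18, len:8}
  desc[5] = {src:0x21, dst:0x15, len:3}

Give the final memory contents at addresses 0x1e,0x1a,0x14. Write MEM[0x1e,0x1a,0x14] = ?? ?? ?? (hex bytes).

MEM[0x1e,0x1a,0x14] = 10 f1 19

D0: mem[0x10..0x12] <- [64 b7 b5]
D1: mem[0x0e..0x15] <- [ed 9e 04 54 d0 df 19 80]
D2: mem[0x15..0x17] <- [a5 1a 50]
D3: mem[0x21..0x26] <- [19 a5 1a 50 2f f1]
D4: mem[0x18..0x1f] <- [50 2f f1 b8 6e 29 10 a1]
D5: mem[0x15..0x17] <- [19 a5 1a]
query mem[0x1e]=0x10, mem[0x1a]=0xf1, mem[0x14]=0x19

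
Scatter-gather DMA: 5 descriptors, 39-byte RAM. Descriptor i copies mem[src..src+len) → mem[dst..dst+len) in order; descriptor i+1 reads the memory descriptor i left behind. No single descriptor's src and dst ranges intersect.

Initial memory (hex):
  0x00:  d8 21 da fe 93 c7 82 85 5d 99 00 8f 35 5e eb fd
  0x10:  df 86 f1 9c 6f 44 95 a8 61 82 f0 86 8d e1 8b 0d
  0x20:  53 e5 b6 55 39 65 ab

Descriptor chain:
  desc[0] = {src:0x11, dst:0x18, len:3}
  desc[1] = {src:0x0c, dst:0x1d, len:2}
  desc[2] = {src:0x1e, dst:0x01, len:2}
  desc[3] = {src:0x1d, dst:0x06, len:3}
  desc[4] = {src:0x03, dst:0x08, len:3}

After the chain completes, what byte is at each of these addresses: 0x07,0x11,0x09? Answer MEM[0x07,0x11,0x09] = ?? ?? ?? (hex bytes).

#0 dst[0x18+3] := {0x86,0xf1,0x9c}
#1 dst[0x1d+2] := {0x35,0x5e}
#2 dst[0x01+2] := {0x5e,0x0d}
#3 dst[0x06+3] := {0x35,0x5e,0x0d}
#4 dst[0x08+3] := {0xfe,0x93,0xc7}
query mem[0x07]=0x5e, mem[0x11]=0x86, mem[0x09]=0x93

MEM[0x07,0x11,0x09] = 5e 86 93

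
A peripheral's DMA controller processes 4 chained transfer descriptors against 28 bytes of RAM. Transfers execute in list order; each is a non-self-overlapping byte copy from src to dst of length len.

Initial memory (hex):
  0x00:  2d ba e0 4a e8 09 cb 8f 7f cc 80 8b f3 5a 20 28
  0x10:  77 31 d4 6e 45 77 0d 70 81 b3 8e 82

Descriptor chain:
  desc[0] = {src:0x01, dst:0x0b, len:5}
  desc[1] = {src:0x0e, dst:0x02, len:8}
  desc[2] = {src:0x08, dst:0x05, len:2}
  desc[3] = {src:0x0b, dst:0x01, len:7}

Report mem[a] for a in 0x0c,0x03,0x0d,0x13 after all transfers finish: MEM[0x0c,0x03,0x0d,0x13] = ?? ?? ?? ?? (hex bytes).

  after D0: wrote 5B at 0x0b = bae04ae809
  after D1: wrote 8B at 0x02 = e8097731d46e4577
  after D2: wrote 2B at 0x05 = 4577
  after D3: wrote 7B at 0x01 = bae04ae8097731
query mem[0x0c]=0xe0, mem[0x03]=0x4a, mem[0x0d]=0x4a, mem[0x13]=0x6e

MEM[0x0c,0x03,0x0d,0x13] = e0 4a 4a 6e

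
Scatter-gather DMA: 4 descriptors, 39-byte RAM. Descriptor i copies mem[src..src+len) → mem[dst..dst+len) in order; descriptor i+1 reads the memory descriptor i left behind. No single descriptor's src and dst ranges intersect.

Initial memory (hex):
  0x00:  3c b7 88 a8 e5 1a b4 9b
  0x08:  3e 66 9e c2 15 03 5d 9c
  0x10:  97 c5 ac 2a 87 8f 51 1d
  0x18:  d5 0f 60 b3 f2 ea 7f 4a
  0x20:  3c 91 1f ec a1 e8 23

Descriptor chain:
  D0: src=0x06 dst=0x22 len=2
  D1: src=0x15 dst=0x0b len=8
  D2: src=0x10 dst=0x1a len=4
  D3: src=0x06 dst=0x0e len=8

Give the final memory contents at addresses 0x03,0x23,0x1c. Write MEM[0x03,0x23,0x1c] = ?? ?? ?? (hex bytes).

D0: mem[0x22..0x23] <- [b4 9b]
D1: mem[0x0b..0x12] <- [8f 51 1d d5 0f 60 b3 f2]
D2: mem[0x1a..0x1d] <- [60 b3 f2 2a]
D3: mem[0x0e..0x15] <- [b4 9b 3e 66 9e 8f 51 1d]
query mem[0x03]=0xa8, mem[0x23]=0x9b, mem[0x1c]=0xf2

MEM[0x03,0x23,0x1c] = a8 9b f2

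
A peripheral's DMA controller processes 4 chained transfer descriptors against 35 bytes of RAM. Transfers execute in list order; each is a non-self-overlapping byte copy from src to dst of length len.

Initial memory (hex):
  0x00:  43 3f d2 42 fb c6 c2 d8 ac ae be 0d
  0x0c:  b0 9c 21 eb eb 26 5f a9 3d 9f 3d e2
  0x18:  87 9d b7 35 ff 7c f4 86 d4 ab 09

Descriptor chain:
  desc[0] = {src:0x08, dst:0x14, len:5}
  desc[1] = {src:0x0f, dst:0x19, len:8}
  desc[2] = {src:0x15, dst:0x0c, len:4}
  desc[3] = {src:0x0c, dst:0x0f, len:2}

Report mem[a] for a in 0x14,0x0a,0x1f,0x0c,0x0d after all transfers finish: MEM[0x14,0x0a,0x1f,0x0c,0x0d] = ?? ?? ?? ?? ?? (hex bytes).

[0] 0x08->0x14 len=5 : ac ae be 0d b0
[1] 0x0f->0x19 len=8 : eb eb 26 5f a9 ac ae be
[2] 0x15->0x0c len=4 : ae be 0d b0
[3] 0x0c->0x0f len=2 : ae be
query mem[0x14]=0xac, mem[0x0a]=0xbe, mem[0x1f]=0xae, mem[0x0c]=0xae, mem[0x0d]=0xbe

MEM[0x14,0x0a,0x1f,0x0c,0x0d] = ac be ae ae be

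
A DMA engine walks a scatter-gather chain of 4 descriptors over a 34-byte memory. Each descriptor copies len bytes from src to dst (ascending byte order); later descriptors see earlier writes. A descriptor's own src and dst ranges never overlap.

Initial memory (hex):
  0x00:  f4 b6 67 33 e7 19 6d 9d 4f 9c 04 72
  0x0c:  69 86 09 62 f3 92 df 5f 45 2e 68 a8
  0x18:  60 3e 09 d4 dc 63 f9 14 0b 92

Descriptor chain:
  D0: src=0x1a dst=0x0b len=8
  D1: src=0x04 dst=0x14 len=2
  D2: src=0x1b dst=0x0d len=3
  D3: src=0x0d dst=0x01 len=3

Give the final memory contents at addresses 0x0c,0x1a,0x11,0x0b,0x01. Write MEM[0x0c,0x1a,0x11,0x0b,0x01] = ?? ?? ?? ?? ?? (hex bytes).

#0 dst[0x0b+8] := {0x09,0xd4,0xdc,0x63,0xf9,0x14,0x0b,0x92}
#1 dst[0x14+2] := {0xe7,0x19}
#2 dst[0x0d+3] := {0xd4,0xdc,0x63}
#3 dst[0x01+3] := {0xd4,0xdc,0x63}
query mem[0x0c]=0xd4, mem[0x1a]=0x09, mem[0x11]=0x0b, mem[0x0b]=0x09, mem[0x01]=0xd4

MEM[0x0c,0x1a,0x11,0x0b,0x01] = d4 09 0b 09 d4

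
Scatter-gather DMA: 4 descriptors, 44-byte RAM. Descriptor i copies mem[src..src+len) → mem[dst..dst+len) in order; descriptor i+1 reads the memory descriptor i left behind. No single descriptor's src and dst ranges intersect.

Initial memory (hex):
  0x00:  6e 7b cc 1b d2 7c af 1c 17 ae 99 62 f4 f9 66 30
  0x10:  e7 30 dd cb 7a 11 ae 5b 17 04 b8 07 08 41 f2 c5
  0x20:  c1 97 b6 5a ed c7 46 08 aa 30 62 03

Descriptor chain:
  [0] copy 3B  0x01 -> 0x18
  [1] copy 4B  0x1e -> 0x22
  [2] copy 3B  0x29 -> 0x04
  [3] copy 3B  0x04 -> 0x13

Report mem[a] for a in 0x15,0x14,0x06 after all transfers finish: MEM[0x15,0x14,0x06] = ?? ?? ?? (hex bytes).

MEM[0x15,0x14,0x06] = 03 62 03

[0] 0x01->0x18 len=3 : 7b cc 1b
[1] 0x1e->0x22 len=4 : f2 c5 c1 97
[2] 0x29->0x04 len=3 : 30 62 03
[3] 0x04->0x13 len=3 : 30 62 03
query mem[0x15]=0x03, mem[0x14]=0x62, mem[0x06]=0x03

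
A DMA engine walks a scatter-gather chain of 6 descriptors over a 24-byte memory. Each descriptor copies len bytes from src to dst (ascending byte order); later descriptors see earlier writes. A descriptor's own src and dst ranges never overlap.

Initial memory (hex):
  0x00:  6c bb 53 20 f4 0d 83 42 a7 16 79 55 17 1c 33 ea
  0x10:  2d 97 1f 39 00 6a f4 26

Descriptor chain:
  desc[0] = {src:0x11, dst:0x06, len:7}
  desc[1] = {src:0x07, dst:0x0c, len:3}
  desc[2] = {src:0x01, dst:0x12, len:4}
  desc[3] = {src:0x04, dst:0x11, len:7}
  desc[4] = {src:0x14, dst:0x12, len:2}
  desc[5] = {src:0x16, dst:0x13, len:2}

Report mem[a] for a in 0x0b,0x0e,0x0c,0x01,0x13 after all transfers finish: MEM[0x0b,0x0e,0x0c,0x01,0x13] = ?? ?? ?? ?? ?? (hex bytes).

MEM[0x0b,0x0e,0x0c,0x01,0x13] = f4 00 1f bb 00

#0 dst[0x06+7] := {0x97,0x1f,0x39,0x00,0x6a,0xf4,0x26}
#1 dst[0x0c+3] := {0x1f,0x39,0x00}
#2 dst[0x12+4] := {0xbb,0x53,0x20,0xf4}
#3 dst[0x11+7] := {0xf4,0x0d,0x97,0x1f,0x39,0x00,0x6a}
#4 dst[0x12+2] := {0x1f,0x39}
#5 dst[0x13+2] := {0x00,0x6a}
query mem[0x0b]=0xf4, mem[0x0e]=0x00, mem[0x0c]=0x1f, mem[0x01]=0xbb, mem[0x13]=0x00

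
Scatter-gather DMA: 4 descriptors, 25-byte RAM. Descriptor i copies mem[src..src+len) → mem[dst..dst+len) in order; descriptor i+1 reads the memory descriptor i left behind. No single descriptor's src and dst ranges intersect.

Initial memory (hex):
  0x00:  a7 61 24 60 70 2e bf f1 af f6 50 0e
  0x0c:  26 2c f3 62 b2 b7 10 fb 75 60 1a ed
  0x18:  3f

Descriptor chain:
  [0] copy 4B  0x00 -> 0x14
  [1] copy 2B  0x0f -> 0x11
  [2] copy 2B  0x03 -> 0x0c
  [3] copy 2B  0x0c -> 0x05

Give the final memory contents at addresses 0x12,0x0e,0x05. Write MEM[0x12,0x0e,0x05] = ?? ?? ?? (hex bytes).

D0: mem[0x14..0x17] <- [a7 61 24 60]
D1: mem[0x11..0x12] <- [62 b2]
D2: mem[0x0c..0x0d] <- [60 70]
D3: mem[0x05..0x06] <- [60 70]
query mem[0x12]=0xb2, mem[0x0e]=0xf3, mem[0x05]=0x60

MEM[0x12,0x0e,0x05] = b2 f3 60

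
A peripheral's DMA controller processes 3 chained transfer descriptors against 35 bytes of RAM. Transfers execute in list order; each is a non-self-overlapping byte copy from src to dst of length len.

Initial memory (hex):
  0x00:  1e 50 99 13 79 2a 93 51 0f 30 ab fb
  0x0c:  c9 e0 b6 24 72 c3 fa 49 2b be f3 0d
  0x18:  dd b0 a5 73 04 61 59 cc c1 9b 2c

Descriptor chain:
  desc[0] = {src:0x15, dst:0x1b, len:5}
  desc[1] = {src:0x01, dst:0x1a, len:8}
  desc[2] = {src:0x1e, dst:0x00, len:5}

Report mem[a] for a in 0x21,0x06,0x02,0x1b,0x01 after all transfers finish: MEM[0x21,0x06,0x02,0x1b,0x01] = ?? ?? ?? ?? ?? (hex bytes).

MEM[0x21,0x06,0x02,0x1b,0x01] = 0f 93 51 99 93

D0: mem[0x1b..0x1f] <- [be f3 0d dd b0]
D1: mem[0x1a..0x21] <- [50 99 13 79 2a 93 51 0f]
D2: mem[0x00..0x04] <- [2a 93 51 0f 2c]
query mem[0x21]=0x0f, mem[0x06]=0x93, mem[0x02]=0x51, mem[0x1b]=0x99, mem[0x01]=0x93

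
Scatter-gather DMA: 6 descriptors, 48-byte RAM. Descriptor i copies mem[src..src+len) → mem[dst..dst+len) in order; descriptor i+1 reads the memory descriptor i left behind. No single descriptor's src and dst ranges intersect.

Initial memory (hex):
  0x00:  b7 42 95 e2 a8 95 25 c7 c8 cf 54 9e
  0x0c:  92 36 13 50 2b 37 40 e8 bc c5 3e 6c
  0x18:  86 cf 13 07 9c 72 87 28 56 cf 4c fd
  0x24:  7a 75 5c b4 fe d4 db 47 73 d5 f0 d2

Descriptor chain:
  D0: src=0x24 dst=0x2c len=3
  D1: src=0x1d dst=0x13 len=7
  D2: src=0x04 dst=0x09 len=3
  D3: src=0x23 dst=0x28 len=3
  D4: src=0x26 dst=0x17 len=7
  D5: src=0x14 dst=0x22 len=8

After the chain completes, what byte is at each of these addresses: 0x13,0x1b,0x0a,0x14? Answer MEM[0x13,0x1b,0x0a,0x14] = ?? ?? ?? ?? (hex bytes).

D0: mem[0x2c..0x2e] <- [7a 75 5c]
D1: mem[0x13..0x19] <- [72 87 28 56 cf 4c fd]
D2: mem[0x09..0x0b] <- [a8 95 25]
D3: mem[0x28..0x2a] <- [fd 7a 75]
D4: mem[0x17..0x1d] <- [5c b4 fd 7a 75 47 7a]
D5: mem[0x22..0x29] <- [87 28 56 5c b4 fd 7a 75]
query mem[0x13]=0x72, mem[0x1b]=0x75, mem[0x0a]=0x95, mem[0x14]=0x87

MEM[0x13,0x1b,0x0a,0x14] = 72 75 95 87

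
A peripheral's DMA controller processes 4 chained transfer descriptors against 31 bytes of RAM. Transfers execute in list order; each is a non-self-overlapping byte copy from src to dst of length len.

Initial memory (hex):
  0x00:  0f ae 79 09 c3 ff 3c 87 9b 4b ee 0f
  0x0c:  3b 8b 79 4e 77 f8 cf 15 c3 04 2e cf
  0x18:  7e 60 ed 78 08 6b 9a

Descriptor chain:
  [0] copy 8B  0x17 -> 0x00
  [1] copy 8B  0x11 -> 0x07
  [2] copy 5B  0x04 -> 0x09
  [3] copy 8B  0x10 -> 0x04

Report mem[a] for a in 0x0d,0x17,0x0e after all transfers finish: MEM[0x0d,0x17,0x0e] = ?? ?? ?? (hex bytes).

MEM[0x0d,0x17,0x0e] = cf cf 7e

[0] 0x17->0x00 len=8 : cf 7e 60 ed 78 08 6b 9a
[1] 0x11->0x07 len=8 : f8 cf 15 c3 04 2e cf 7e
[2] 0x04->0x09 len=5 : 78 08 6b f8 cf
[3] 0x10->0x04 len=8 : 77 f8 cf 15 c3 04 2e cf
query mem[0x0d]=0xcf, mem[0x17]=0xcf, mem[0x0e]=0x7e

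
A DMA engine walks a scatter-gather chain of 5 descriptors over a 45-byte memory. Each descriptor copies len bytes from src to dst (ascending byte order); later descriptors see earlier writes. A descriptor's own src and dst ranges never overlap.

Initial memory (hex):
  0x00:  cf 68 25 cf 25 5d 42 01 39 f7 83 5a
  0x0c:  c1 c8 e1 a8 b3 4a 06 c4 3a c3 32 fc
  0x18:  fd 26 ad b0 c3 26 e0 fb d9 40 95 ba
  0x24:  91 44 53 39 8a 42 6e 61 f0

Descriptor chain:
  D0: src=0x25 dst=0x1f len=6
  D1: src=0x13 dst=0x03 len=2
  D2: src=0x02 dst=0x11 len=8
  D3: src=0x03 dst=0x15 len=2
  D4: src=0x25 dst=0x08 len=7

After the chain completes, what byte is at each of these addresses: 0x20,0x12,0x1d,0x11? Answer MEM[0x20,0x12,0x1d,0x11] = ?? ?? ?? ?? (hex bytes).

MEM[0x20,0x12,0x1d,0x11] = 53 c4 26 25

[0] 0x25->0x1f len=6 : 44 53 39 8a 42 6e
[1] 0x13->0x03 len=2 : c4 3a
[2] 0x02->0x11 len=8 : 25 c4 3a 5d 42 01 39 f7
[3] 0x03->0x15 len=2 : c4 3a
[4] 0x25->0x08 len=7 : 44 53 39 8a 42 6e 61
query mem[0x20]=0x53, mem[0x12]=0xc4, mem[0x1d]=0x26, mem[0x11]=0x25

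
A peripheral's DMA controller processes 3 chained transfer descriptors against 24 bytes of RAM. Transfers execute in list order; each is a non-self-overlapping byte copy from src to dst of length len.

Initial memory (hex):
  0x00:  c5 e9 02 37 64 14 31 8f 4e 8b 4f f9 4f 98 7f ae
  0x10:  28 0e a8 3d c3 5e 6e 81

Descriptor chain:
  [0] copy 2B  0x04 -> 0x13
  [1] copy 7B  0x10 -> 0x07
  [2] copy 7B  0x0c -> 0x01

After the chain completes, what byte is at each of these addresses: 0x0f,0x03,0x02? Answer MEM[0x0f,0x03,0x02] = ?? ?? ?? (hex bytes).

D0: mem[0x13..0x14] <- [64 14]
D1: mem[0x07..0x0d] <- [28 0e a8 64 14 5e 6e]
D2: mem[0x01..0x07] <- [5e 6e 7f ae 28 0e a8]
query mem[0x0f]=0xae, mem[0x03]=0x7f, mem[0x02]=0x6e

MEM[0x0f,0x03,0x02] = ae 7f 6e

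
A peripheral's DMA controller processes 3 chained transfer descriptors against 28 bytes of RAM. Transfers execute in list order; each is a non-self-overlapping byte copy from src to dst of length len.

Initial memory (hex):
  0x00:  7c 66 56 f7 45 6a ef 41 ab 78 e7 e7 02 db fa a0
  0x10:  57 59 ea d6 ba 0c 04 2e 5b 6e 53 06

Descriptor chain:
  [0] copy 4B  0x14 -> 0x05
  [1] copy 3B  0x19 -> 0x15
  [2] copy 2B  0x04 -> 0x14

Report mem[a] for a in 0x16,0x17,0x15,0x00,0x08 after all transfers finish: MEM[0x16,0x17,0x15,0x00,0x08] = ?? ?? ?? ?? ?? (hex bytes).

MEM[0x16,0x17,0x15,0x00,0x08] = 53 06 ba 7c 2e

D0: mem[0x05..0x08] <- [ba 0c 04 2e]
D1: mem[0x15..0x17] <- [6e 53 06]
D2: mem[0x14..0x15] <- [45 ba]
query mem[0x16]=0x53, mem[0x17]=0x06, mem[0x15]=0xba, mem[0x00]=0x7c, mem[0x08]=0x2e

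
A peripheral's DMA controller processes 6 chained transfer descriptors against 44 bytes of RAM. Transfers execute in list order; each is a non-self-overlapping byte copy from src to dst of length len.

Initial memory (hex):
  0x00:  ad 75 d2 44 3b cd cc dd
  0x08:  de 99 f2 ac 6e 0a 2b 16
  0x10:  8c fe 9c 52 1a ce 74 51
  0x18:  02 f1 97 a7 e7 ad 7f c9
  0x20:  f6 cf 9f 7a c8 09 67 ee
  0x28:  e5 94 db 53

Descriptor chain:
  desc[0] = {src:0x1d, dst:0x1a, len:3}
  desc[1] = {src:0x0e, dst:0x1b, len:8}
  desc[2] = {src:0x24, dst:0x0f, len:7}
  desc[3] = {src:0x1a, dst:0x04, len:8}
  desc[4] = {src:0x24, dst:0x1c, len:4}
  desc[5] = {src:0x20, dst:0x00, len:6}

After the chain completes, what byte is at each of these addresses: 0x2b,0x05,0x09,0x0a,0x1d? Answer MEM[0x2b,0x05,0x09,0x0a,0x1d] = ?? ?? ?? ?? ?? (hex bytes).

  after D0: wrote 3B at 0x1a = ad7fc9
  after D1: wrote 8B at 0x1b = 2b168cfe9c521ace
  after D2: wrote 7B at 0x0f = c80967eee594db
  after D3: wrote 8B at 0x04 = ad2b168cfe9c521a
  after D4: wrote 4B at 0x1c = c80967ee
  after D5: wrote 6B at 0x00 = 521ace7ac809
query mem[0x2b]=0x53, mem[0x05]=0x09, mem[0x09]=0x9c, mem[0x0a]=0x52, mem[0x1d]=0x09

MEM[0x2b,0x05,0x09,0x0a,0x1d] = 53 09 9c 52 09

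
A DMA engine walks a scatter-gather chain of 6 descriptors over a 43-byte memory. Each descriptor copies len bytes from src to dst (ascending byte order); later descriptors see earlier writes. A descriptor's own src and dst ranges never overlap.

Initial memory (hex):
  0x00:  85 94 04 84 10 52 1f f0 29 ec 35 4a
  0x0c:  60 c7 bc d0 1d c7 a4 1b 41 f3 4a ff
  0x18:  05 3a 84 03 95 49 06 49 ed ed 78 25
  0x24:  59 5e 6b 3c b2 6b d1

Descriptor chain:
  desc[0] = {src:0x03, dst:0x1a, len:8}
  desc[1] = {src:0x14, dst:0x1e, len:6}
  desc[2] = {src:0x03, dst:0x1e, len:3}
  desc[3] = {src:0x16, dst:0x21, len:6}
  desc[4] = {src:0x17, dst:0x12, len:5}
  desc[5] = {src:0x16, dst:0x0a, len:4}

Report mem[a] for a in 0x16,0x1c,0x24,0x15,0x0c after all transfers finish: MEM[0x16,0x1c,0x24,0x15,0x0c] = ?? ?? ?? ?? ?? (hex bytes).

D0: mem[0x1a..0x21] <- [84 10 52 1f f0 29 ec 35]
D1: mem[0x1e..0x23] <- [41 f3 4a ff 05 3a]
D2: mem[0x1e..0x20] <- [84 10 52]
D3: mem[0x21..0x26] <- [4a ff 05 3a 84 10]
D4: mem[0x12..0x16] <- [ff 05 3a 84 10]
D5: mem[0x0a..0x0d] <- [10 ff 05 3a]
query mem[0x16]=0x10, mem[0x1c]=0x52, mem[0x24]=0x3a, mem[0x15]=0x84, mem[0x0c]=0x05

MEM[0x16,0x1c,0x24,0x15,0x0c] = 10 52 3a 84 05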